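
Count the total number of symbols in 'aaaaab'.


String: 'aaaaab'
Counting characters:
  'a' appears 5 time(s)
  'b' appears 1 time(s)
Total length = 5 + 1 = 6

6


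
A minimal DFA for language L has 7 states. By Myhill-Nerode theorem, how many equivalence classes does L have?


Myhill-Nerode theorem:
Number of equivalence classes = number of states in minimal DFA
Minimal DFA states = 7
Therefore equivalence classes = 7

7


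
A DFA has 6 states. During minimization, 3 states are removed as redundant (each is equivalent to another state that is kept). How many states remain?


Original DFA: 6 states
Redundant states removed: 3
Minimized states = original - removed
= 6 - 3
= 3

3


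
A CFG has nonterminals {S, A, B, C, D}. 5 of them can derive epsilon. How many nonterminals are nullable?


Nonterminals: {S, A, B, C, D}
A nonterminal is nullable if it can derive epsilon
Counting nullable nonterminals: 5
Total nullable = 5

5


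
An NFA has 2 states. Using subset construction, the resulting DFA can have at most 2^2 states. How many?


NFA has 2 states
Subset construction: each DFA state = subset of NFA states
Maximum subsets = 2^2
2^2 = 4

4


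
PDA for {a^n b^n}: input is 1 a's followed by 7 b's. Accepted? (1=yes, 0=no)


Language requires equal numbers of a's and b's
PDA pushes for each 'a', pops for each 'b'
Number of a's = 1
Number of b's = 7
1 != 7 -> Reject

0


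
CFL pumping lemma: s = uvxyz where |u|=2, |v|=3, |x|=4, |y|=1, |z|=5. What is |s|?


|s| = |u| + |v| + |x| + |y| + |z|
= 2 + 3 + 4 + 1 + 5
= 5 + 4 + 6
= 9 + 6
= 15

15


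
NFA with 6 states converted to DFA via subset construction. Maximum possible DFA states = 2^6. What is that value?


NFA has 6 states
Subset construction: each DFA state = subset of NFA states
Maximum subsets = 2^6
2^6 = 64

64


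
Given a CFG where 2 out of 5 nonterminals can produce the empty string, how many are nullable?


Nonterminals: {S, A, B, C, D}
A nonterminal is nullable if it can derive epsilon
Counting nullable nonterminals: 2
Total nullable = 2

2


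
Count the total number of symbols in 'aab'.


String: 'aab'
Counting characters:
  'a' appears 2 time(s)
  'b' appears 1 time(s)
Total length = 2 + 1 = 3

3


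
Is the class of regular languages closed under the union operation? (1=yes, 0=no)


Regular languages are closed under:
- Union (DFA product construction)
- Intersection (DFA product construction)
- Complement (swap accept/reject states)
- Concatenation (NFA construction)
- Kleene star (NFA construction)
union is in this list
Therefore: closed

1


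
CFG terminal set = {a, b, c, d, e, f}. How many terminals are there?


Terminal symbols: a, b, c, d, e, f
Counting each: a (#1), b (#2), c (#3), d (#4), e (#5), f (#6)
Total = 6

6


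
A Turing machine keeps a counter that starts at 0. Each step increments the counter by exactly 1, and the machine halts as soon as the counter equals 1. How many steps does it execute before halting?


Counter starts at 0. Counting sequence:
  Step 1: counter = 1
Counter reached 1 -> halt
Total steps = 1

1


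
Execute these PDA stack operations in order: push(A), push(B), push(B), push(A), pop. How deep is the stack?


Tracing stack operations:
  push(A) -> stack = [A], depth=1
  push(B) -> stack = [A,B], depth=2
  push(B) -> stack = [A,B,B], depth=3
  push(A) -> stack = [A,B,B,A], depth=4
  pop -> removed A, stack = [A,B,B], depth=3
Final depth = 3

3


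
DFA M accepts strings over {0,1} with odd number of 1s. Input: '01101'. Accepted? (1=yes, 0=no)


DFA has 2 states: q_even (start, accept=no) and q_odd
Processing string '01101' character by character:
  Position 0: read '0', 1-count=0 -> q_even (no change)
  Position 1: read '1', 1-count=1 -> q_odd
  Position 2: read '1', 1-count=2 -> q_even
  Position 3: read '0', 1-count=2 -> q_even (no change)
  Position 4: read '1', 1-count=3 -> q_odd
Final state: q_odd, total 1s = 3 (odd); the DFA requires an odd count -> accept

1


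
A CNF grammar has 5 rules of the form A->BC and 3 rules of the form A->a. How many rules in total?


CNF allows two rule forms:
  A -> BC (binary): 5 rules
  A -> a (terminal): 3 rules
Total = 5 + 3 = 8

8


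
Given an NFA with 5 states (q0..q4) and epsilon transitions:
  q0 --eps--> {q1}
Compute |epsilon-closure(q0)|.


Starting from q0
Initialize closure = {q0}
Follow epsilon from q0 -> add q1
Final closure: {q0, q1}
Size = 2

2


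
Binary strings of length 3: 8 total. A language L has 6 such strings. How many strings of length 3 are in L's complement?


Alphabet: {0,1}
String length: 3
Total strings of length 3 = 2^3 = 8
Strings in L = 6
Complement = total - |L|
= 8 - 6
= 2

2


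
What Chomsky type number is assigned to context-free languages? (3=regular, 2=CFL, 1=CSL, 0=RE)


Chomsky hierarchy levels:
  Type 3: Regular (DFA/NFA/regex)
  Type 2: Context-free (PDA)
  Type 1: Context-sensitive
  Type 0: Recursively enumerable (TM)
'context-free' corresponds to Type 2

2


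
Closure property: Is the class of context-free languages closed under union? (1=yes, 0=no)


CFL closure properties:
  Closed under: union, concatenation, Kleene star
  NOT closed under: intersection, complement
Operation 'union' is in closed list -> Yes (closed)

1


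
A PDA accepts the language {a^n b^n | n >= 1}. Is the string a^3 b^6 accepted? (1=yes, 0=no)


Language requires equal numbers of a's and b's
PDA pushes for each 'a', pops for each 'b'
Number of a's = 3
Number of b's = 6
3 != 6 -> Reject

0


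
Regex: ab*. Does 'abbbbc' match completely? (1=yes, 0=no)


Pattern: ab*
String: 'abbbbc'
Pattern requires: exactly one 'a' followed by zero or more 'b's
First char is 'a' -> OK
Rest 'bbbbc': all b's? No
Result: 0

0


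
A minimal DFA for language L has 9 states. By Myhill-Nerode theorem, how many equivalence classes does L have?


Myhill-Nerode theorem:
Number of equivalence classes = number of states in minimal DFA
Minimal DFA states = 9
Therefore equivalence classes = 9

9


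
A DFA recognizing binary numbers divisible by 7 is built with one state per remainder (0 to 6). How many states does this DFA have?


Divisibility by 7 is tracked via the remainder mod 7: 0, 1, ..., 6
The construction assigns one state to each remainder
Number of remainders = 7

7


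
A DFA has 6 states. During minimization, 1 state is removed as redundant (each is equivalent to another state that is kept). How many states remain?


Original DFA: 6 states
Redundant states removed: 1
Minimized states = original - removed
= 6 - 1
= 5

5


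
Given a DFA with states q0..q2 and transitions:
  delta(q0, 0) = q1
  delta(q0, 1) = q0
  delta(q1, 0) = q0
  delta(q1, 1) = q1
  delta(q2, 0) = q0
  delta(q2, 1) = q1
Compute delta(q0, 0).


Looking up transition function:
delta(q0, 0) in the table
Row: q0, Column: 0
Result: q1

q1


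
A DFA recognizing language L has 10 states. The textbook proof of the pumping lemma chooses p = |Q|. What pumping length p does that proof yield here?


Pumping lemma for regular languages (standard proof):
Take p = |Q|, the number of DFA states.
Any string of length >= |Q| passes through |Q|+1 states while reading its first |Q| symbols,
so by pigeonhole some state repeats, giving the loop that can be pumped.
Here |Q| = 10
Therefore the proof uses p = 10

10


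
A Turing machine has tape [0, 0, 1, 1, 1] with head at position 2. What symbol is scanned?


Tape: [0, 0, 1, 1, 1]
Positions: 0 1 2 3 4
Values:    0 0 1 1 1
Head at position 2
tape[2] = 1

1


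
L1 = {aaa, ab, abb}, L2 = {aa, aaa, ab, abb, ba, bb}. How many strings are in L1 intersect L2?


L1 = {aaa, ab, abb}
L2 = {aa, aaa, ab, abb, ba, bb}
Checking each string in L1 against L2:
  'aaa': in L2? Yes
  'ab': in L2? Yes
  'abb': in L2? Yes
Intersection = {aaa, ab, abb}
|L1 ∩ L2| = 3

3


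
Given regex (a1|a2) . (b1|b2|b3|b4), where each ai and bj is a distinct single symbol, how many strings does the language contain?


First group: 2 alternatives
Second group: 4 alternatives
Concatenation: each choice from group 1 pairs with each from group 2
Total = 2 x 4 = 8

8


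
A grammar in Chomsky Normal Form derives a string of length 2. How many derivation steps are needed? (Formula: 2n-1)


Chomsky Normal Form derivation:
String length n = 2
Each step either:
  - Splits a nonterminal into two (n-1 such steps)
  - Converts a nonterminal to terminal (n such steps)
Total = (n-1) + n = 2n - 1
= 2(2) - 1
= 4 - 1
= 3

3


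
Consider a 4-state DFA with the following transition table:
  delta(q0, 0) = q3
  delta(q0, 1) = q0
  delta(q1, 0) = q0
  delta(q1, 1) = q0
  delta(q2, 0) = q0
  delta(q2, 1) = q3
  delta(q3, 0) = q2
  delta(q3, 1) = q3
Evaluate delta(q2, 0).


Looking up transition function:
delta(q2, 0) in the table
Row: q2, Column: 0
Result: q0

q0


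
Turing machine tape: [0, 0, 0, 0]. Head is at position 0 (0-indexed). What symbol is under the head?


Tape: [0, 0, 0, 0]
Positions: 0 1 2 3
Values:    0 0 0 0
Head at position 0
tape[0] = 0

0


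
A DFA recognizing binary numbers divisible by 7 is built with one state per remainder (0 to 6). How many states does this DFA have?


Divisibility by 7 is tracked via the remainder mod 7: 0, 1, ..., 6
The construction assigns one state to each remainder
Number of remainders = 7

7


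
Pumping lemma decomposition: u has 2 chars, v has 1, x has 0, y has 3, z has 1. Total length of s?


|s| = |u| + |v| + |x| + |y| + |z|
= 2 + 1 + 0 + 3 + 1
= 3 + 0 + 4
= 3 + 4
= 7

7


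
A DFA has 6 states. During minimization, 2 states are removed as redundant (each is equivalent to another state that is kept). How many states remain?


Original DFA: 6 states
Redundant states removed: 2
Minimized states = original - removed
= 6 - 2
= 4

4


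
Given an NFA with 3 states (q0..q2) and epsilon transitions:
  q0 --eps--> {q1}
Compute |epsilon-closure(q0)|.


Starting from q0
Initialize closure = {q0}
Follow epsilon from q0 -> add q1
Final closure: {q0, q1}
Size = 2

2


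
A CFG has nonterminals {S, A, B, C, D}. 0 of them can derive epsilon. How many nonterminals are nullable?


Nonterminals: {S, A, B, C, D}
A nonterminal is nullable if it can derive epsilon
Counting nullable nonterminals: 0
Total nullable = 0

0


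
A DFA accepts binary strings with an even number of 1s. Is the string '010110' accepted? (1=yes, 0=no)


DFA has 2 states: q_even (start, accept=yes) and q_odd
Processing string '010110' character by character:
  Position 0: read '0', 1-count=0 -> q_even (no change)
  Position 1: read '1', 1-count=1 -> q_odd
  Position 2: read '0', 1-count=1 -> q_odd (no change)
  Position 3: read '1', 1-count=2 -> q_even
  Position 4: read '1', 1-count=3 -> q_odd
  Position 5: read '0', 1-count=3 -> q_odd (no change)
Final state: q_odd, total 1s = 3 (odd); the DFA requires an even count -> reject

0


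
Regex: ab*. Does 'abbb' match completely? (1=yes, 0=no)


Pattern: ab*
String: 'abbb'
Pattern requires: exactly one 'a' followed by zero or more 'b's
First char is 'a' -> OK
Rest 'bbb': all b's? Yes
Result: 1

1


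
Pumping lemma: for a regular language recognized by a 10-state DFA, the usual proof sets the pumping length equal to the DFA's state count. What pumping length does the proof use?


Pumping lemma for regular languages (standard proof):
Take p = |Q|, the number of DFA states.
Any string of length >= |Q| passes through |Q|+1 states while reading its first |Q| symbols,
so by pigeonhole some state repeats, giving the loop that can be pumped.
Here |Q| = 10
Therefore the proof uses p = 10

10


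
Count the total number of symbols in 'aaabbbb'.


String: 'aaabbbb'
Counting characters:
  'a' appears 3 time(s)
  'b' appears 4 time(s)
Total length = 3 + 4 = 7

7


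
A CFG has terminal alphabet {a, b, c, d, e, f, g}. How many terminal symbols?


Terminal symbols: a, b, c, d, e, f, g
Counting each: a (#1), b (#2), c (#3), d (#4), e (#5), f (#6), g (#7)
Total = 7

7


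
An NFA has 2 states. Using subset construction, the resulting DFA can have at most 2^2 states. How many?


NFA has 2 states
Subset construction: each DFA state = subset of NFA states
Maximum subsets = 2^2
2^2 = 4

4


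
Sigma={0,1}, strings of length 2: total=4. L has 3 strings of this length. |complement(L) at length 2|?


Alphabet: {0,1}
String length: 2
Total strings of length 2 = 2^2 = 4
Strings in L = 3
Complement = total - |L|
= 4 - 3
= 1

1


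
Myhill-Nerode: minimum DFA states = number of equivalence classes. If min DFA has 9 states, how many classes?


Myhill-Nerode theorem:
Number of equivalence classes = number of states in minimal DFA
Minimal DFA states = 9
Therefore equivalence classes = 9

9


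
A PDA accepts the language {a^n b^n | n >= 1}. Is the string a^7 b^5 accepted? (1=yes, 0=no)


Language requires equal numbers of a's and b's
PDA pushes for each 'a', pops for each 'b'
Number of a's = 7
Number of b's = 5
7 != 5 -> Reject

0


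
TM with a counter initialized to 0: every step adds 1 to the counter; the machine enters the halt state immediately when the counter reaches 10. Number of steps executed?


Counter starts at 0. Counting sequence:
  Step 1: counter = 1
  Step 2: counter = 2
  Step 3: counter = 3
  Step 4: counter = 4
  Step 5: counter = 5
  Step 6: counter = 6
  ...
  Step 10: counter = 10
Counter reached 10 -> halt
Total steps = 10

10


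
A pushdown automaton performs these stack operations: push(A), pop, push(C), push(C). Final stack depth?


Tracing stack operations:
  push(A) -> stack = [A], depth=1
  pop -> removed A, stack = [], depth=0
  push(C) -> stack = [C], depth=1
  push(C) -> stack = [C,C], depth=2
Final depth = 2

2


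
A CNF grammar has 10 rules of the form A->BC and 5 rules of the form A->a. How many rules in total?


CNF allows two rule forms:
  A -> BC (binary): 10 rules
  A -> a (terminal): 5 rules
Total = 10 + 5 = 15

15


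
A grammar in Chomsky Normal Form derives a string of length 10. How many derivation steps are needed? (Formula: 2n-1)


Chomsky Normal Form derivation:
String length n = 10
Each step either:
  - Splits a nonterminal into two (n-1 such steps)
  - Converts a nonterminal to terminal (n such steps)
Total = (n-1) + n = 2n - 1
= 2(10) - 1
= 20 - 1
= 19

19


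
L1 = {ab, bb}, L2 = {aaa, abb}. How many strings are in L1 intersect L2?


L1 = {ab, bb}
L2 = {aaa, abb}
Checking each string in L1 against L2:
  'ab': in L2? No
  'bb': in L2? No
Intersection = {}
|L1 ∩ L2| = 0

0


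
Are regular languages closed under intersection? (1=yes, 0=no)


Regular languages are closed under:
- Union (DFA product construction)
- Intersection (DFA product construction)
- Complement (swap accept/reject states)
- Concatenation (NFA construction)
- Kleene star (NFA construction)
intersection is in this list
Therefore: closed

1


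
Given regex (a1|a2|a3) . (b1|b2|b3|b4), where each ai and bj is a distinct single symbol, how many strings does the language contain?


First group: 3 alternatives
Second group: 4 alternatives
Concatenation: each choice from group 1 pairs with each from group 2
Total = 3 x 4 = 12

12


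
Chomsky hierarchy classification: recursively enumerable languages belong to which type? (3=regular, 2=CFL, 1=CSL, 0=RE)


Chomsky hierarchy levels:
  Type 3: Regular (DFA/NFA/regex)
  Type 2: Context-free (PDA)
  Type 1: Context-sensitive
  Type 0: Recursively enumerable (TM)
'recursively enumerable' corresponds to Type 0

0


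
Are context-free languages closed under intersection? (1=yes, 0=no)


CFL closure properties:
  Closed under: union, concatenation, Kleene star
  NOT closed under: intersection, complement
Operation 'intersection' is in not-closed list -> No (not closed)

0


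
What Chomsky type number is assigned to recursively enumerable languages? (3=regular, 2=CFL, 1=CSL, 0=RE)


Chomsky hierarchy levels:
  Type 3: Regular (DFA/NFA/regex)
  Type 2: Context-free (PDA)
  Type 1: Context-sensitive
  Type 0: Recursively enumerable (TM)
'recursively enumerable' corresponds to Type 0

0


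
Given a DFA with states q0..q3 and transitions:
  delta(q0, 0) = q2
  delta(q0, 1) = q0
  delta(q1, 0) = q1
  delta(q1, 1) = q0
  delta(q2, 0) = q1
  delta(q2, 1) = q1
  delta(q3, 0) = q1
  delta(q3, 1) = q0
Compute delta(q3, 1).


Looking up transition function:
delta(q3, 1) in the table
Row: q3, Column: 1
Result: q0

q0


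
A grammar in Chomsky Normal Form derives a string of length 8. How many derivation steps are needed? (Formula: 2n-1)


Chomsky Normal Form derivation:
String length n = 8
Each step either:
  - Splits a nonterminal into two (n-1 such steps)
  - Converts a nonterminal to terminal (n such steps)
Total = (n-1) + n = 2n - 1
= 2(8) - 1
= 16 - 1
= 15

15


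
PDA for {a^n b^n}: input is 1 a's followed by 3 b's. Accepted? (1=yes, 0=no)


Language requires equal numbers of a's and b's
PDA pushes for each 'a', pops for each 'b'
Number of a's = 1
Number of b's = 3
1 != 3 -> Reject

0


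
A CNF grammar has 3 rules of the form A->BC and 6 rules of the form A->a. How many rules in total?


CNF allows two rule forms:
  A -> BC (binary): 3 rules
  A -> a (terminal): 6 rules
Total = 3 + 6 = 9

9


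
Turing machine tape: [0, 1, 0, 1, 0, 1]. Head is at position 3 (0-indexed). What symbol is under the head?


Tape: [0, 1, 0, 1, 0, 1]
Positions: 0 1 2 3 4 5
Values:    0 1 0 1 0 1
Head at position 3
tape[3] = 1

1


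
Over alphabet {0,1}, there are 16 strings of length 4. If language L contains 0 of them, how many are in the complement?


Alphabet: {0,1}
String length: 4
Total strings of length 4 = 2^4 = 16
Strings in L = 0
Complement = total - |L|
= 16 - 0
= 16

16


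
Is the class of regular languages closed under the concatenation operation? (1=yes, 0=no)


Regular languages are closed under:
- Union (DFA product construction)
- Intersection (DFA product construction)
- Complement (swap accept/reject states)
- Concatenation (NFA construction)
- Kleene star (NFA construction)
concatenation is in this list
Therefore: closed

1


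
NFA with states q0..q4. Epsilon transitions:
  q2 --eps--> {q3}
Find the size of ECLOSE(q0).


Starting from q0
Initialize closure = {q0}
q0 has no outgoing epsilon transitions -> nothing to add
Final closure: {q0}
Size = 1

1


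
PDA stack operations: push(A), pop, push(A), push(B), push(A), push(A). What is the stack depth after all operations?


Tracing stack operations:
  push(A) -> stack = [A], depth=1
  pop -> removed A, stack = [], depth=0
  push(A) -> stack = [A], depth=1
  push(B) -> stack = [A,B], depth=2
  push(A) -> stack = [A,B,A], depth=3
  push(A) -> stack = [A,B,A,A], depth=4
Final depth = 4

4


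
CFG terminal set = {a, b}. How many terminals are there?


Terminal symbols: a, b
Counting each: a (#1), b (#2)
Total = 2

2


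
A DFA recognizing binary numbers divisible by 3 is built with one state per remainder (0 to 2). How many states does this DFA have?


Divisibility by 3 is tracked via the remainder mod 3: 0, 1, ..., 2
The construction assigns one state to each remainder
Number of remainders = 3

3


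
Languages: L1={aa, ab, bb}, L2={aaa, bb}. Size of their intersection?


L1 = {aa, ab, bb}
L2 = {aaa, bb}
Checking each string in L1 against L2:
  'aa': in L2? No
  'ab': in L2? No
  'bb': in L2? Yes
Intersection = {bb}
|L1 ∩ L2| = 1

1


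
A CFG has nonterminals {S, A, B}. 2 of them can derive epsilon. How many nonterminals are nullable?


Nonterminals: {S, A, B}
A nonterminal is nullable if it can derive epsilon
Counting nullable nonterminals: 2
Total nullable = 2

2


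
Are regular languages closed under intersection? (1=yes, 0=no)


Regular languages are closed under all standard operations:
- Union: Yes (product construction)
- Intersection: Yes (product construction)
- Complement: Yes (swap accept/reject)
- Concatenation: Yes (NFA construction)
Operation: intersection -> Closed

1


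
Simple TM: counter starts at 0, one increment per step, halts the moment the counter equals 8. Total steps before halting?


Counter starts at 0. Counting sequence:
  Step 1: counter = 1
  Step 2: counter = 2
  Step 3: counter = 3
  Step 4: counter = 4
  Step 5: counter = 5
  Step 6: counter = 6
  Step 7: counter = 7
  Step 8: counter = 8
Counter reached 8 -> halt
Total steps = 8

8


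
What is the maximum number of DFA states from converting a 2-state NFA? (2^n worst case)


NFA has 2 states
Subset construction: each DFA state = subset of NFA states
Maximum subsets = 2^2
2^2 = 4

4


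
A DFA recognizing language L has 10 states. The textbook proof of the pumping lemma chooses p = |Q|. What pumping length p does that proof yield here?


Pumping lemma for regular languages (standard proof):
Take p = |Q|, the number of DFA states.
Any string of length >= |Q| passes through |Q|+1 states while reading its first |Q| symbols,
so by pigeonhole some state repeats, giving the loop that can be pumped.
Here |Q| = 10
Therefore the proof uses p = 10

10


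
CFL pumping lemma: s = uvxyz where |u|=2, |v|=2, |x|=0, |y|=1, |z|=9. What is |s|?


|s| = |u| + |v| + |x| + |y| + |z|
= 2 + 2 + 0 + 1 + 9
= 4 + 0 + 10
= 4 + 10
= 14

14


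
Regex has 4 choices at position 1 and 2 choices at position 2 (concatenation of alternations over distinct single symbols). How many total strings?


First group: 4 alternatives
Second group: 2 alternatives
Concatenation: each choice from group 1 pairs with each from group 2
Total = 4 x 2 = 8

8


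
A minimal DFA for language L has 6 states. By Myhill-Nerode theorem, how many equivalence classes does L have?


Myhill-Nerode theorem:
Number of equivalence classes = number of states in minimal DFA
Minimal DFA states = 6
Therefore equivalence classes = 6

6


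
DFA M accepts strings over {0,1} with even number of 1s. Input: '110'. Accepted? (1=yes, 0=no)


DFA has 2 states: q_even (start, accept=yes) and q_odd
Processing string '110' character by character:
  Position 0: read '1', 1-count=1 -> q_odd
  Position 1: read '1', 1-count=2 -> q_even
  Position 2: read '0', 1-count=2 -> q_even (no change)
Final state: q_even, total 1s = 2 (even); the DFA requires an even count -> accept

1


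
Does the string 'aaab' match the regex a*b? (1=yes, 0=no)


Pattern: a*b
String: 'aaab'
Pattern requires: zero or more 'a's followed by exactly one 'b'
Found 3 leading 'a's
Remaining: 'b'
Remaining is exactly 'b' -> match
Result: 1

1


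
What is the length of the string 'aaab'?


String: 'aaab'
Counting characters:
  'a' appears 3 time(s)
  'b' appears 1 time(s)
Total length = 3 + 1 = 4

4


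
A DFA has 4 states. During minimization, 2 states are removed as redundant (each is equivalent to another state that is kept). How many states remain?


Original DFA: 4 states
Redundant states removed: 2
Minimized states = original - removed
= 4 - 2
= 2

2


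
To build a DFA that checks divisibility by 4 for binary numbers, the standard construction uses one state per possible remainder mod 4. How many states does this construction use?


Divisibility by 4 is tracked via the remainder mod 4: 0, 1, ..., 3
The construction assigns one state to each remainder
Number of remainders = 4

4


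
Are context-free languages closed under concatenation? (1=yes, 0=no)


CFL closure properties:
  Closed under: union, concatenation, Kleene star
  NOT closed under: intersection, complement
Operation 'concatenation' is in closed list -> Yes (closed)

1


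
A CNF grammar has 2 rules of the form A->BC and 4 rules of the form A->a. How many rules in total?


CNF allows two rule forms:
  A -> BC (binary): 2 rules
  A -> a (terminal): 4 rules
Total = 2 + 4 = 6

6


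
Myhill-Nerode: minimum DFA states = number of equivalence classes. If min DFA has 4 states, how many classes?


Myhill-Nerode theorem:
Number of equivalence classes = number of states in minimal DFA
Minimal DFA states = 4
Therefore equivalence classes = 4

4


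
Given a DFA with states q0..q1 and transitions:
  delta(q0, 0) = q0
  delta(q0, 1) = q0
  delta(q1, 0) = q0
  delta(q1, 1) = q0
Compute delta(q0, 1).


Looking up transition function:
delta(q0, 1) in the table
Row: q0, Column: 1
Result: q0

q0


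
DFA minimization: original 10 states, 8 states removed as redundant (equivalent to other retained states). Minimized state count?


Original DFA: 10 states
Redundant states removed: 8
Minimized states = original - removed
= 10 - 8
= 2

2


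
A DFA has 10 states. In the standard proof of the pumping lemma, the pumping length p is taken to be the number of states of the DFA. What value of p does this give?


Pumping lemma for regular languages (standard proof):
Take p = |Q|, the number of DFA states.
Any string of length >= |Q| passes through |Q|+1 states while reading its first |Q| symbols,
so by pigeonhole some state repeats, giving the loop that can be pumped.
Here |Q| = 10
Therefore the proof uses p = 10

10


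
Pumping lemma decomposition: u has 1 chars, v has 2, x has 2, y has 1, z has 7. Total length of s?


|s| = |u| + |v| + |x| + |y| + |z|
= 1 + 2 + 2 + 1 + 7
= 3 + 2 + 8
= 5 + 8
= 13

13


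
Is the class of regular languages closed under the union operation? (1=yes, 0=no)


Regular languages are closed under:
- Union (DFA product construction)
- Intersection (DFA product construction)
- Complement (swap accept/reject states)
- Concatenation (NFA construction)
- Kleene star (NFA construction)
union is in this list
Therefore: closed

1


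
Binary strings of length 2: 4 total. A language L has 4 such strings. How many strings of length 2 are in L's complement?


Alphabet: {0,1}
String length: 2
Total strings of length 2 = 2^2 = 4
Strings in L = 4
Complement = total - |L|
= 4 - 4
= 0

0


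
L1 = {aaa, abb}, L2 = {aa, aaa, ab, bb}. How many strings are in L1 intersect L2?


L1 = {aaa, abb}
L2 = {aa, aaa, ab, bb}
Checking each string in L1 against L2:
  'aaa': in L2? Yes
  'abb': in L2? No
Intersection = {aaa}
|L1 ∩ L2| = 1

1


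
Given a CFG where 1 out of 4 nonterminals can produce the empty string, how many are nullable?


Nonterminals: {S, A, B, C}
A nonterminal is nullable if it can derive epsilon
Counting nullable nonterminals: 1
Total nullable = 1

1


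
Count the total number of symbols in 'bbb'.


String: 'bbb'
Counting characters:
  'b' appears 3 time(s)
Total length = 0 + 3 = 3

3


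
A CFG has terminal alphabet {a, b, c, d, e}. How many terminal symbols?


Terminal symbols: a, b, c, d, e
Counting each: a (#1), b (#2), c (#3), d (#4), e (#5)
Total = 5

5


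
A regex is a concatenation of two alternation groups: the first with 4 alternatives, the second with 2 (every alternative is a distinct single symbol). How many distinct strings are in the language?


First group: 4 alternatives
Second group: 2 alternatives
Concatenation: each choice from group 1 pairs with each from group 2
Total = 4 x 2 = 8

8


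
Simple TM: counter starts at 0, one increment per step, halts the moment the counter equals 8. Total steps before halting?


Counter starts at 0. Counting sequence:
  Step 1: counter = 1
  Step 2: counter = 2
  Step 3: counter = 3
  Step 4: counter = 4
  Step 5: counter = 5
  Step 6: counter = 6
  Step 7: counter = 7
  Step 8: counter = 8
Counter reached 8 -> halt
Total steps = 8

8


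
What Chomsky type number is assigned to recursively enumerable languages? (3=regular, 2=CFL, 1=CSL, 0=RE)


Chomsky hierarchy levels:
  Type 3: Regular (DFA/NFA/regex)
  Type 2: Context-free (PDA)
  Type 1: Context-sensitive
  Type 0: Recursively enumerable (TM)
'recursively enumerable' corresponds to Type 0

0


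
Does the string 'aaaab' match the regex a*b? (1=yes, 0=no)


Pattern: a*b
String: 'aaaab'
Pattern requires: zero or more 'a's followed by exactly one 'b'
Found 4 leading 'a's
Remaining: 'b'
Remaining is exactly 'b' -> match
Result: 1

1


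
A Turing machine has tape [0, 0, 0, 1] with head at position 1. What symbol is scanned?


Tape: [0, 0, 0, 1]
Positions: 0 1 2 3
Values:    0 0 0 1
Head at position 1
tape[1] = 0

0


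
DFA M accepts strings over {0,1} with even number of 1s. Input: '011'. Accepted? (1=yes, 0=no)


DFA has 2 states: q_even (start, accept=yes) and q_odd
Processing string '011' character by character:
  Position 0: read '0', 1-count=0 -> q_even (no change)
  Position 1: read '1', 1-count=1 -> q_odd
  Position 2: read '1', 1-count=2 -> q_even
Final state: q_even, total 1s = 2 (even); the DFA requires an even count -> accept

1


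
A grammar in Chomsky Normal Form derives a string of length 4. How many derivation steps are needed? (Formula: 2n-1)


Chomsky Normal Form derivation:
String length n = 4
Each step either:
  - Splits a nonterminal into two (n-1 such steps)
  - Converts a nonterminal to terminal (n such steps)
Total = (n-1) + n = 2n - 1
= 2(4) - 1
= 8 - 1
= 7

7


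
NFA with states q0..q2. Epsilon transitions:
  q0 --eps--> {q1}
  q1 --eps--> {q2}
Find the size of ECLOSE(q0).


Starting from q0
Initialize closure = {q0}
Follow epsilon from q0 -> add q1
Follow epsilon from q1 -> add q2
Final closure: {q0, q1, q2}
Size = 3

3


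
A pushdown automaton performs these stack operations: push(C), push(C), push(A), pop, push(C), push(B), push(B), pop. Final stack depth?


Tracing stack operations:
  push(C) -> stack = [C], depth=1
  push(C) -> stack = [C,C], depth=2
  push(A) -> stack = [C,C,A], depth=3
  pop -> removed A, stack = [C,C], depth=2
  push(C) -> stack = [C,C,C], depth=3
  push(B) -> stack = [C,C,C,B], depth=4
  push(B) -> stack = [C,C,C,B,B], depth=5
  pop -> removed B, stack = [C,C,C,B], depth=4
Final depth = 4

4


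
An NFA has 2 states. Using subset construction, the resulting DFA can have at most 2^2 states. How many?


NFA has 2 states
Subset construction: each DFA state = subset of NFA states
Maximum subsets = 2^2
2^2 = 4

4


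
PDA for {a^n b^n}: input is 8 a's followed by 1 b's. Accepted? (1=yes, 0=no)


Language requires equal numbers of a's and b's
PDA pushes for each 'a', pops for each 'b'
Number of a's = 8
Number of b's = 1
8 != 1 -> Reject

0


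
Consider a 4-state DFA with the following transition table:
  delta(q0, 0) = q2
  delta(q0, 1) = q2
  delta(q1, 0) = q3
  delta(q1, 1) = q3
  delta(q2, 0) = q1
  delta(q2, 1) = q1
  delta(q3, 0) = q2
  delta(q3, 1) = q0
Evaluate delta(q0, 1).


Looking up transition function:
delta(q0, 1) in the table
Row: q0, Column: 1
Result: q2

q2


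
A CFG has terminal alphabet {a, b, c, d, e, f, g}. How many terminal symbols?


Terminal symbols: a, b, c, d, e, f, g
Counting each: a (#1), b (#2), c (#3), d (#4), e (#5), f (#6), g (#7)
Total = 7

7


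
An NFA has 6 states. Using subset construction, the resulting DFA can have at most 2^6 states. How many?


NFA has 6 states
Subset construction: each DFA state = subset of NFA states
Maximum subsets = 2^6
2^6 = 64

64


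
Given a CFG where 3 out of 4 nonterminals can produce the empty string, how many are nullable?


Nonterminals: {S, A, B, C}
A nonterminal is nullable if it can derive epsilon
Counting nullable nonterminals: 3
Total nullable = 3

3


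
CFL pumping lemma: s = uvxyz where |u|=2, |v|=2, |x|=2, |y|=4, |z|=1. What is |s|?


|s| = |u| + |v| + |x| + |y| + |z|
= 2 + 2 + 2 + 4 + 1
= 4 + 2 + 5
= 6 + 5
= 11

11


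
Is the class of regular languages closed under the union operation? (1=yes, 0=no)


Regular languages are closed under:
- Union (DFA product construction)
- Intersection (DFA product construction)
- Complement (swap accept/reject states)
- Concatenation (NFA construction)
- Kleene star (NFA construction)
union is in this list
Therefore: closed

1


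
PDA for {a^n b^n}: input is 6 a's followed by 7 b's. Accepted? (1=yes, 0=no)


Language requires equal numbers of a's and b's
PDA pushes for each 'a', pops for each 'b'
Number of a's = 6
Number of b's = 7
6 != 7 -> Reject

0


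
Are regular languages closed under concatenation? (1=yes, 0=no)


Regular languages are closed under all standard operations:
- Union: Yes (product construction)
- Intersection: Yes (product construction)
- Complement: Yes (swap accept/reject)
- Concatenation: Yes (NFA construction)
Operation: concatenation -> Closed

1


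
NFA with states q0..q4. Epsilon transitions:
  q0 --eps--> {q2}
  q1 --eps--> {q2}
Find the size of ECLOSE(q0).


Starting from q0
Initialize closure = {q0}
Follow epsilon from q0 -> add q2
Final closure: {q0, q2}
Size = 2

2


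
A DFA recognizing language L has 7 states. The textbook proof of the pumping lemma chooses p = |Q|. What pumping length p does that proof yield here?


Pumping lemma for regular languages (standard proof):
Take p = |Q|, the number of DFA states.
Any string of length >= |Q| passes through |Q|+1 states while reading its first |Q| symbols,
so by pigeonhole some state repeats, giving the loop that can be pumped.
Here |Q| = 7
Therefore the proof uses p = 7

7


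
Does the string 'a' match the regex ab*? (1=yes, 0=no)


Pattern: ab*
String: 'a'
Pattern requires: exactly one 'a' followed by zero or more 'b's
First char is 'a' -> OK
Rest '': all b's? Yes
Result: 1

1


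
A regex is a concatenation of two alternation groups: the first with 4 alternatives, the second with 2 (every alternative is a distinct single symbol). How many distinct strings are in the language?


First group: 4 alternatives
Second group: 2 alternatives
Concatenation: each choice from group 1 pairs with each from group 2
Total = 4 x 2 = 8

8


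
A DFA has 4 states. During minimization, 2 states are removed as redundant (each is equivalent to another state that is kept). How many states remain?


Original DFA: 4 states
Redundant states removed: 2
Minimized states = original - removed
= 4 - 2
= 2

2


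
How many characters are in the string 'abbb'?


String: 'abbb'
Counting characters:
  'a' appears 1 time(s)
  'b' appears 3 time(s)
Total length = 1 + 3 = 4

4


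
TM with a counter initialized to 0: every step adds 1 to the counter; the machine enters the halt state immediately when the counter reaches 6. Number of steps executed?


Counter starts at 0. Counting sequence:
  Step 1: counter = 1
  Step 2: counter = 2
  Step 3: counter = 3
  Step 4: counter = 4
  Step 5: counter = 5
  Step 6: counter = 6
Counter reached 6 -> halt
Total steps = 6

6


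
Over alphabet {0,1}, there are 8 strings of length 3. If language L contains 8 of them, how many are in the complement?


Alphabet: {0,1}
String length: 3
Total strings of length 3 = 2^3 = 8
Strings in L = 8
Complement = total - |L|
= 8 - 8
= 0

0


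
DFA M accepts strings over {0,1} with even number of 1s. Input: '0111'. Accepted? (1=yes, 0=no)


DFA has 2 states: q_even (start, accept=yes) and q_odd
Processing string '0111' character by character:
  Position 0: read '0', 1-count=0 -> q_even (no change)
  Position 1: read '1', 1-count=1 -> q_odd
  Position 2: read '1', 1-count=2 -> q_even
  Position 3: read '1', 1-count=3 -> q_odd
Final state: q_odd, total 1s = 3 (odd); the DFA requires an even count -> reject

0


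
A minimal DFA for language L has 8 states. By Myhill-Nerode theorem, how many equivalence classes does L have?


Myhill-Nerode theorem:
Number of equivalence classes = number of states in minimal DFA
Minimal DFA states = 8
Therefore equivalence classes = 8

8


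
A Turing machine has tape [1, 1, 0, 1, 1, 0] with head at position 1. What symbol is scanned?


Tape: [1, 1, 0, 1, 1, 0]
Positions: 0 1 2 3 4 5
Values:    1 1 0 1 1 0
Head at position 1
tape[1] = 1

1


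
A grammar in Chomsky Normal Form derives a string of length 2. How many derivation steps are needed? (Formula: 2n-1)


Chomsky Normal Form derivation:
String length n = 2
Each step either:
  - Splits a nonterminal into two (n-1 such steps)
  - Converts a nonterminal to terminal (n such steps)
Total = (n-1) + n = 2n - 1
= 2(2) - 1
= 4 - 1
= 3

3


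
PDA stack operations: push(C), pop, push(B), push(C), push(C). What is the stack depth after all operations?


Tracing stack operations:
  push(C) -> stack = [C], depth=1
  pop -> removed C, stack = [], depth=0
  push(B) -> stack = [B], depth=1
  push(C) -> stack = [B,C], depth=2
  push(C) -> stack = [B,C,C], depth=3
Final depth = 3

3


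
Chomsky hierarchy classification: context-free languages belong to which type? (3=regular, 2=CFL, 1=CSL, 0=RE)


Chomsky hierarchy levels:
  Type 3: Regular (DFA/NFA/regex)
  Type 2: Context-free (PDA)
  Type 1: Context-sensitive
  Type 0: Recursively enumerable (TM)
'context-free' corresponds to Type 2

2


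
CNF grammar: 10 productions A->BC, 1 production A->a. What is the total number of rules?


CNF allows two rule forms:
  A -> BC (binary): 10 rules
  A -> a (terminal): 1 rule
Total = 10 + 1 = 11

11


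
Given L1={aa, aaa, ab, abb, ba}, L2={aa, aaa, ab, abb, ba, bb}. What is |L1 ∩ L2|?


L1 = {aa, aaa, ab, abb, ba}
L2 = {aa, aaa, ab, abb, ba, bb}
Checking each string in L1 against L2:
  'aa': in L2? Yes
  'aaa': in L2? Yes
  'ab': in L2? Yes
  'abb': in L2? Yes
  'ba': in L2? Yes
Intersection = {aa, aaa, ab, abb, ba}
|L1 ∩ L2| = 5

5


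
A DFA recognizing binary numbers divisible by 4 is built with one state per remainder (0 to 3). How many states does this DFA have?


Divisibility by 4 is tracked via the remainder mod 4: 0, 1, ..., 3
The construction assigns one state to each remainder
Number of remainders = 4

4


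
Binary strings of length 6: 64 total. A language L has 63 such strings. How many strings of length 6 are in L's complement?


Alphabet: {0,1}
String length: 6
Total strings of length 6 = 2^6 = 64
Strings in L = 63
Complement = total - |L|
= 64 - 63
= 1

1


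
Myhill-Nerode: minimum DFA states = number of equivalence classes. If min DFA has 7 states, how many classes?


Myhill-Nerode theorem:
Number of equivalence classes = number of states in minimal DFA
Minimal DFA states = 7
Therefore equivalence classes = 7

7


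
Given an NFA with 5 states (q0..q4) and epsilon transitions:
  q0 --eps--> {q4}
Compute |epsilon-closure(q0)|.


Starting from q0
Initialize closure = {q0}
Follow epsilon from q0 -> add q4
Final closure: {q0, q4}
Size = 2

2


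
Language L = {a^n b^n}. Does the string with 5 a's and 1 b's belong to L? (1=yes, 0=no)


Language requires equal numbers of a's and b's
PDA pushes for each 'a', pops for each 'b'
Number of a's = 5
Number of b's = 1
5 != 1 -> Reject

0


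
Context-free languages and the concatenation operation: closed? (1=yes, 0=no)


CFL closure properties:
  Closed under: union, concatenation, Kleene star
  NOT closed under: intersection, complement
Operation 'concatenation' is in closed list -> Yes (closed)

1


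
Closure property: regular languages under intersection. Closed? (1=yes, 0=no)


Regular languages are closed under:
- Union (DFA product construction)
- Intersection (DFA product construction)
- Complement (swap accept/reject states)
- Concatenation (NFA construction)
- Kleene star (NFA construction)
intersection is in this list
Therefore: closed

1


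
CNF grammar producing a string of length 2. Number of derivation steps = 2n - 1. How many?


Chomsky Normal Form derivation:
String length n = 2
Each step either:
  - Splits a nonterminal into two (n-1 such steps)
  - Converts a nonterminal to terminal (n such steps)
Total = (n-1) + n = 2n - 1
= 2(2) - 1
= 4 - 1
= 3

3


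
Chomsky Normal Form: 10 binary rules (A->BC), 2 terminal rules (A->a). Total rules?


CNF allows two rule forms:
  A -> BC (binary): 10 rules
  A -> a (terminal): 2 rules
Total = 10 + 2 = 12

12


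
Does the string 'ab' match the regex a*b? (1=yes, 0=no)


Pattern: a*b
String: 'ab'
Pattern requires: zero or more 'a's followed by exactly one 'b'
Found 1 leading 'a's
Remaining: 'b'
Remaining is exactly 'b' -> match
Result: 1

1
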